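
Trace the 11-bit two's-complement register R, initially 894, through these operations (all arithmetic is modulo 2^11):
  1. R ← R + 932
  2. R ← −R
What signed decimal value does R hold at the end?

Start: R = 894 = 01101111110.
R = 894 + 932 = 1826; wraps to -222 = 11100100010
R = −(-222) = 222 = 00011011110

222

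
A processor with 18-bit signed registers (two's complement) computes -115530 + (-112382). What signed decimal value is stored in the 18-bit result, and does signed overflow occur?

34232; overflow

-115530 → 100011110010110110
-112382 → 100100100100000010
  100011110010110110
+ 100100100100000010
= 001000010110111000  (discard carry-out 1)
Result 001000010110111000: MSB = 0 → value 34232.
Both addends are negative but the stored result is non-negative: signed overflow. The true value -115530 + (-112382) = -227912 lies outside [-131072, 131071].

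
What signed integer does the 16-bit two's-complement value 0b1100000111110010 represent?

-15886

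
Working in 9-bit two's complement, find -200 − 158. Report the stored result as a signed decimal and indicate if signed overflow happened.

-200 → 100111000
158 → 010011110
Subtract via negate-and-add: invert 010011110 + 1 = 101100010 (i.e. -158).
  100111000
+ 101100010
= 010011010  (discard carry-out 1)
Result 010011010: MSB = 0 → value 154.
Both addends (after negating the subtrahend) are negative but the stored result is non-negative: signed overflow. The true value -200 − 158 = -358 lies outside [-256, 255].

154; overflow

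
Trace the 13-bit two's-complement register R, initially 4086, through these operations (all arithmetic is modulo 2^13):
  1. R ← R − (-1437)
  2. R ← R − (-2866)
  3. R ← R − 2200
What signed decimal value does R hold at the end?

Start: R = 4086 = 0111111110110.
R = 4086 − (-1437) = 5523; wraps to -2669 = 1010110010011
R = -2669 − (-2866) = 197 = 0000011000101
R = 197 − 2200 = -2003 = 1100000101101

-2003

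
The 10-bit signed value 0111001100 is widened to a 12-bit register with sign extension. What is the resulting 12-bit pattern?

MSB of 0111001100 is 0; replicate it into the new high bits.
00|0111001100 → 000111001100 (still 460).

000111001100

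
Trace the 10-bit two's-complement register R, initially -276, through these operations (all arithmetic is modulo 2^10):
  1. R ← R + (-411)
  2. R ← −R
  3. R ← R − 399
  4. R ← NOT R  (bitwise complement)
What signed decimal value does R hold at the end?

Start: R = -276 = 1011101100.
R = -276 + (-411) = -687; wraps to 337 = 0101010001
R = −(337) = -337 = 1010101111
R = -337 − 399 = -736; wraps to 288 = 0100100000
R = NOT 0100100000 = 1011011111 = -289

-289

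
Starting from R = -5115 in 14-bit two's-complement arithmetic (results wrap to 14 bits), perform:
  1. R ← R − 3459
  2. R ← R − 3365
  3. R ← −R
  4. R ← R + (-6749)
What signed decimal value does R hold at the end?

5190

Start: R = -5115 = 10110000000101.
R = -5115 − 3459 = -8574; wraps to 7810 = 01111010000010
R = 7810 − 3365 = 4445 = 01000101011101
R = −(4445) = -4445 = 10111010100011
R = -4445 + (-6749) = -11194; wraps to 5190 = 01010001000110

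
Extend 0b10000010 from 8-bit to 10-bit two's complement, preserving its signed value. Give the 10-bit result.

1110000010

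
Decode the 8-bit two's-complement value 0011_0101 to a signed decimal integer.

53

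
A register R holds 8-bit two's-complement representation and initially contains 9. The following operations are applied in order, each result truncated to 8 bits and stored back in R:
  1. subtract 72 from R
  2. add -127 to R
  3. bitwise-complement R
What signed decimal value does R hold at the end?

Start: R = 9 = 00001001.
R = 9 − 72 = -63 = 11000001
R = -63 + (-127) = -190; wraps to 66 = 01000010
R = NOT 01000010 = 10111101 = -67

-67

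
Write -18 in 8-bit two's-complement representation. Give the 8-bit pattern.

11101110

|-18| = 18 = 00010010 in 8 bits.
Invert the bits: 11101101. Add 1: 11101110.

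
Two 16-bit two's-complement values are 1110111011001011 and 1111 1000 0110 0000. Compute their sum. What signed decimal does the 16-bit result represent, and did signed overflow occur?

1110111011001011 = -4405 (signed)
1111 1000 0110 0000 → 1111100001100000 = -1952 (signed)
  1110111011001011
+ 1111100001100000
= 1110011100101011  (discard carry-out 1)
Result 1110011100101011: MSB = 1 → 59179 − 65536 = -6357.
Both addends are negative and so is the stored result: no signed overflow.

-6357; no overflow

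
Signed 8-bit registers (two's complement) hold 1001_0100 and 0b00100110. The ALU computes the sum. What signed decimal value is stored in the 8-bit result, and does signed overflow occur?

1001_0100 → 10010100 = -108 (signed)
0b00100110 → 00100110 = 38 (signed)
  10010100
+ 00100110
= 10111010
Result 10111010: MSB = 1 → 186 − 256 = -70.
Addends have opposite signs, so signed overflow cannot occur.

-70; no overflow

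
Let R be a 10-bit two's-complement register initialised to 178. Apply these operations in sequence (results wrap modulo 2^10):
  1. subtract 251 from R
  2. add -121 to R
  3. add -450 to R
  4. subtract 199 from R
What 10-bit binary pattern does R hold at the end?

0010110101

Start: R = 178 = 0010110010.
R = 178 − 251 = -73 = 1110110111
R = -73 + (-121) = -194 = 1100111110
R = -194 + (-450) = -644; wraps to 380 = 0101111100
R = 380 − 199 = 181 = 0010110101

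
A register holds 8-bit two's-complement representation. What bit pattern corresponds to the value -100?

|-100| = 100 = 01100100 in 8 bits.
Invert the bits: 10011011. Add 1: 10011100.

10011100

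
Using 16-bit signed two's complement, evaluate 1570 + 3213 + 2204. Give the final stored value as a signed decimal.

1570 + 3213 = 4783 (0001001010101111)
4783 + 2204 = 6987 (0001101101001011)

6987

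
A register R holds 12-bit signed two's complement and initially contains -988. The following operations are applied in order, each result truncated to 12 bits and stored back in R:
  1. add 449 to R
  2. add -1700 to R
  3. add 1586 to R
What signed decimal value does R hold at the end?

-653

Start: R = -988 = 110000100100.
R = -988 + 449 = -539 = 110111100101
R = -539 + (-1700) = -2239; wraps to 1857 = 011101000001
R = 1857 + 1586 = 3443; wraps to -653 = 110101110011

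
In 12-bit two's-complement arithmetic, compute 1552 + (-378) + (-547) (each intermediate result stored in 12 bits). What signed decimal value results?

627

1552 + (-378) = 1174 (010010010110)
1174 + (-547) = 627 (001001110011)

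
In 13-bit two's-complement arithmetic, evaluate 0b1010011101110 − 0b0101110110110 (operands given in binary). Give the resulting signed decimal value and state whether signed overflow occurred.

2360; overflow

0b1010011101110 → 1010011101110 = -2834 (signed)
0b0101110110110 → 0101110110110 = 2998 (signed)
Subtract via negate-and-add: invert 0101110110110 + 1 = 1010001001010 (i.e. -2998).
  1010011101110
+ 1010001001010
= 0100100111000  (discard carry-out 1)
Result 0100100111000: MSB = 0 → value 2360.
Both addends (after negating the subtrahend) are negative but the stored result is non-negative: signed overflow. The true value -2834 − 2998 = -5832 lies outside [-4096, 4095].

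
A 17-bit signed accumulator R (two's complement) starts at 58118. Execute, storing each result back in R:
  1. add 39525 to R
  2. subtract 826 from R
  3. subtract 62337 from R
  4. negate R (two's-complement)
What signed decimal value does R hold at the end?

-34480

Start: R = 58118 = 01110001100000110.
R = 58118 + 39525 = 97643; wraps to -33429 = 10111110101101011
R = -33429 − 826 = -34255 = 10111101000110001
R = -34255 − 62337 = -96592; wraps to 34480 = 01000011010110000
R = −(34480) = -34480 = 10111100101010000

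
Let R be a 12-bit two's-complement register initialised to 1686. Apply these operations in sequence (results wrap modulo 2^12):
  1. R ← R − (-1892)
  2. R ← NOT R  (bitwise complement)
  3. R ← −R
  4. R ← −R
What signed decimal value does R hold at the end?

Start: R = 1686 = 011010010110.
R = 1686 − (-1892) = 3578; wraps to -518 = 110111111010
R = NOT 110111111010 = 001000000101 = 517
R = −(517) = -517 = 110111111011
R = −(-517) = 517 = 001000000101

517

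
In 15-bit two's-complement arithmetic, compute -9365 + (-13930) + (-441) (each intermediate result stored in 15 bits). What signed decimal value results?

-9365 + (-13930) = -23295 → wraps to 9473 (010010100000001)
9473 + (-441) = 9032 (010001101001000)

9032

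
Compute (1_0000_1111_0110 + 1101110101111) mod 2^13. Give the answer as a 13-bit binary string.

  1000011110110
+ 1101110101111
= 0110010100101  (discard carry-out 1)

0110010100101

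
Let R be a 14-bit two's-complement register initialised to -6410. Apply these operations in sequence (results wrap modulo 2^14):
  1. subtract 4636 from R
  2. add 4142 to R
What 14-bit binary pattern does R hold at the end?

10010100001000

Start: R = -6410 = 10011011110110.
R = -6410 − 4636 = -11046; wraps to 5338 = 01010011011010
R = 5338 + 4142 = 9480; wraps to -6904 = 10010100001000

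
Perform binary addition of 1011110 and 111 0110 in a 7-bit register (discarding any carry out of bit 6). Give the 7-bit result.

  1011110
+ 1110110
= 1010100  (discard carry-out 1)

1010100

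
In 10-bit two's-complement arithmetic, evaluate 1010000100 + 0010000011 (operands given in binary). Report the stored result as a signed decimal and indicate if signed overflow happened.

1010000100 = -380 (signed)
0010000011 = 131 (signed)
  1010000100
+ 0010000011
= 1100000111
Result 1100000111: MSB = 1 → 775 − 1024 = -249.
Addends have opposite signs, so signed overflow cannot occur.

-249; no overflow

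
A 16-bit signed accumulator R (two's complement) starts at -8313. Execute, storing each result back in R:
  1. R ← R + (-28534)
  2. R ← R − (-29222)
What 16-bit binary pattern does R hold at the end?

1110001000110111

Start: R = -8313 = 1101111110000111.
R = -8313 + (-28534) = -36847; wraps to 28689 = 0111000000010001
R = 28689 − (-29222) = 57911; wraps to -7625 = 1110001000110111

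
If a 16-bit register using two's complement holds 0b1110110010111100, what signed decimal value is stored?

-4932

MSB is 1, so the value is negative.
Unsigned reading: 60604. Subtract 2^16 = 65536: 60604 − 65536 = -4932.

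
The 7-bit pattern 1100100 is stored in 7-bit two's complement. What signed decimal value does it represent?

MSB is 1, so the value is negative.
Invert: 0011011. Add 1: 0011100 = 28. So the value is −28.

-28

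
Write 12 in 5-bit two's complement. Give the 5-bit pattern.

12 is non-negative, so write it directly in 5 bits: 01100.

01100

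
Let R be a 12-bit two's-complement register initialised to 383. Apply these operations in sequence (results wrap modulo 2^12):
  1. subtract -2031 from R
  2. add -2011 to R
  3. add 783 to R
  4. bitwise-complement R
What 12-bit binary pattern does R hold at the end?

101101011101

Start: R = 383 = 000101111111.
R = 383 − (-2031) = 2414; wraps to -1682 = 100101101110
R = -1682 + (-2011) = -3693; wraps to 403 = 000110010011
R = 403 + 783 = 1186 = 010010100010
R = NOT 010010100010 = 101101011101 = -1187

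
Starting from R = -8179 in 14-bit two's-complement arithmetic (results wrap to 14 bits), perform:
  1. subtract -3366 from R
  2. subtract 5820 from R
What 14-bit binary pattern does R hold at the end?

Start: R = -8179 = 10000000001101.
R = -8179 − (-3366) = -4813 = 10110100110011
R = -4813 − 5820 = -10633; wraps to 5751 = 01011001110111

01011001110111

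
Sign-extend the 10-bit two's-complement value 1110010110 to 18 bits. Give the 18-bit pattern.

MSB of 1110010110 is 1; replicate it into the new high bits.
11111111|1110010110 → 111111111110010110 (still -106).

111111111110010110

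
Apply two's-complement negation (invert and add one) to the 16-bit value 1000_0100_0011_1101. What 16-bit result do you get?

0111101111000011

Invert: 0111101111000010. Add 1: 0111101111000011.
Check: 1000010000111101 = -31683, 0111101111000011 = 31683.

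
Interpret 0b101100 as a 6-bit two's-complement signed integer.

-20

MSB is 1, so the value is negative.
Unsigned reading: 44. Subtract 2^6 = 64: 44 − 64 = -20.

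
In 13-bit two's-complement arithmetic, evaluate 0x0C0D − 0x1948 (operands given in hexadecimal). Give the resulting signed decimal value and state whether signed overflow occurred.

0x0C0D = 0110000001101 = 3085 (signed)
0x1948 = 1100101001000 = -1720 (signed)
Subtract via negate-and-add: invert 1100101001000 + 1 = 0011010111000 (i.e. 1720).
  0110000001101
+ 0011010111000
= 1001011000101
Result 1001011000101: MSB = 1 → 4805 − 8192 = -3387.
Both addends (after negating the subtrahend) are non-negative but the stored result is negative: signed overflow. The true value 3085 − (-1720) = 4805 lies outside [-4096, 4095].

-3387; overflow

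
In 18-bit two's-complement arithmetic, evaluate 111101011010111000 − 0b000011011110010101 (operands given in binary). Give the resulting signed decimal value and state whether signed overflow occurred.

-24797; no overflow

111101011010111000 = -10568 (signed)
0b000011011110010101 → 000011011110010101 = 14229 (signed)
Subtract via negate-and-add: invert 000011011110010101 + 1 = 111100100001101011 (i.e. -14229).
  111101011010111000
+ 111100100001101011
= 111001111100100011  (discard carry-out 1)
Result 111001111100100011: MSB = 1 → 237347 − 262144 = -24797.
Both addends (after negating the subtrahend) are negative and so is the stored result: no signed overflow.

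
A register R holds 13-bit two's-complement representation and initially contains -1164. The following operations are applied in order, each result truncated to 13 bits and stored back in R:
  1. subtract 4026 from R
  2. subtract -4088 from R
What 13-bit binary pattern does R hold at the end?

1101110110010

Start: R = -1164 = 1101101110100.
R = -1164 − 4026 = -5190; wraps to 3002 = 0101110111010
R = 3002 − (-4088) = 7090; wraps to -1102 = 1101110110010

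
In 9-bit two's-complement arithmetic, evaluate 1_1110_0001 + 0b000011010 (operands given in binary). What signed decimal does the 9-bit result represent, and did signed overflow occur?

-5; no overflow

1_1110_0001 → 111100001 = -31 (signed)
0b000011010 → 000011010 = 26 (signed)
  111100001
+ 000011010
= 111111011
Result 111111011: MSB = 1 → 507 − 512 = -5.
Addends have opposite signs, so signed overflow cannot occur.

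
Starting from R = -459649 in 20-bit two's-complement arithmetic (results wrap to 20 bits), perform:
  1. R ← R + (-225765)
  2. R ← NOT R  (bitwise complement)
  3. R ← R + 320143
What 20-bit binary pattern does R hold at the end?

Start: R = -459649 = 10001111110001111111.
R = -459649 + (-225765) = -685414; wraps to 363162 = 01011000101010011010
R = NOT 01011000101010011010 = 10100111010101100101 = -363163
R = -363163 + 320143 = -43020 = 11110101011111110100

11110101011111110100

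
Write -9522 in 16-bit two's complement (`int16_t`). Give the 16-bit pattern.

1101101011001110

|-9522| = 9522 = 0010010100110010 in 16 bits.
Invert the bits: 1101101011001101. Add 1: 1101101011001110.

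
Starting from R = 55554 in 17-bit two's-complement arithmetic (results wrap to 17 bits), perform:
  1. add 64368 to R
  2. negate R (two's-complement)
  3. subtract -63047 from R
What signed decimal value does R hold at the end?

-56875

Start: R = 55554 = 01101100100000010.
R = 55554 + 64368 = 119922; wraps to -11150 = 11101010001110010
R = −(-11150) = 11150 = 00010101110001110
R = 11150 − (-63047) = 74197; wraps to -56875 = 10010000111010101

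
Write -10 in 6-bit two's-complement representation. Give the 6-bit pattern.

110110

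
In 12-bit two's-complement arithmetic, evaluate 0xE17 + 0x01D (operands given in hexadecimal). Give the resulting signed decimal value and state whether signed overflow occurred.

0xE17 = 111000010111 = -489 (signed)
0x01D = 000000011101 = 29 (signed)
  111000010111
+ 000000011101
= 111000110100
Result 111000110100: MSB = 1 → 3636 − 4096 = -460.
Addends have opposite signs, so signed overflow cannot occur.

-460; no overflow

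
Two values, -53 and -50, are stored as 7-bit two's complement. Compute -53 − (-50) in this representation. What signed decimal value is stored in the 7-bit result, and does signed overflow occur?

-53 → 1001011
-50 → 1001110
Subtract via negate-and-add: invert 1001110 + 1 = 0110010 (i.e. 50).
  1001011
+ 0110010
= 1111101
Result 1111101: MSB = 1 → 125 − 128 = -3.
Addends (after negating the subtrahend) have opposite signs, so signed overflow cannot occur.

-3; no overflow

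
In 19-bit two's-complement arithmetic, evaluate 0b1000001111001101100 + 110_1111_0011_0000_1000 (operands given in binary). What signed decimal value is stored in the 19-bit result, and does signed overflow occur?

0b1000001111001101100 → 1000001111001101100 = -254356 (signed)
110_1111_0011_0000_1000 → 1101111001100001000 = -68856 (signed)
  1000001111001101100
+ 1101111001100001000
= 0110001000101110100  (discard carry-out 1)
Result 0110001000101110100: MSB = 0 → value 201076.
Both addends are negative but the stored result is non-negative: signed overflow. The true value -254356 + (-68856) = -323212 lies outside [-262144, 262143].

201076; overflow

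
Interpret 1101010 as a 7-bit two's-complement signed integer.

-22

MSB is 1, so the value is negative.
Invert: 0010101. Add 1: 0010110 = 22. So the value is −22.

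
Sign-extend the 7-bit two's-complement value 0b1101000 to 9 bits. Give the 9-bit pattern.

MSB of 1101000 is 1; replicate it into the new high bits.
11|1101000 → 111101000 (still -24).

111101000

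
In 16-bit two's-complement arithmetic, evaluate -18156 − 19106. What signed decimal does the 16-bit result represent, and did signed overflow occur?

28274; overflow

-18156 → 1011100100010100
19106 → 0100101010100010
Subtract via negate-and-add: invert 0100101010100010 + 1 = 1011010101011110 (i.e. -19106).
  1011100100010100
+ 1011010101011110
= 0110111001110010  (discard carry-out 1)
Result 0110111001110010: MSB = 0 → value 28274.
Both addends (after negating the subtrahend) are negative but the stored result is non-negative: signed overflow. The true value -18156 − 19106 = -37262 lies outside [-32768, 32767].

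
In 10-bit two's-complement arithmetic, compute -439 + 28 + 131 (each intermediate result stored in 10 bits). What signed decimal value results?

-439 + 28 = -411 (1001100101)
-411 + 131 = -280 (1011101000)

-280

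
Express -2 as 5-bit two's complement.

|-2| = 2 = 00010 in 5 bits.
Invert the bits: 11101. Add 1: 11110.
Check: 11110 reads as 30 − 32 = -2.

11110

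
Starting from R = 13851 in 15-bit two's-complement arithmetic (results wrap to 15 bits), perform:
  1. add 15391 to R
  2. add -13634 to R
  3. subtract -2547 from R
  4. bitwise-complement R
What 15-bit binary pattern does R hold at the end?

Start: R = 13851 = 011011000011011.
R = 13851 + 15391 = 29242; wraps to -3526 = 111001000111010
R = -3526 + (-13634) = -17160; wraps to 15608 = 011110011111000
R = 15608 − (-2547) = 18155; wraps to -14613 = 100011011101011
R = NOT 100011011101011 = 011100100010100 = 14612

011100100010100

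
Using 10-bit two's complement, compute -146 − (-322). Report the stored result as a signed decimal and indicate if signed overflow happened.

176; no overflow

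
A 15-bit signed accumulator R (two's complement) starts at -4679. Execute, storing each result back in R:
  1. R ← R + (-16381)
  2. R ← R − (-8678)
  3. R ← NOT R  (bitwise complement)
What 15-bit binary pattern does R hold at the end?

Start: R = -4679 = 110110110111001.
R = -4679 + (-16381) = -21060; wraps to 11708 = 010110110111100
R = 11708 − (-8678) = 20386; wraps to -12382 = 100111110100010
R = NOT 100111110100010 = 011000001011101 = 12381

011000001011101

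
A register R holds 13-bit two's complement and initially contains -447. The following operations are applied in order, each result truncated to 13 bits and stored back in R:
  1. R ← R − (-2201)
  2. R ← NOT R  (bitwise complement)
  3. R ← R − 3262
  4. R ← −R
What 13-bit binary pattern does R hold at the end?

Start: R = -447 = 1111001000001.
R = -447 − (-2201) = 1754 = 0011011011010
R = NOT 0011011011010 = 1100100100101 = -1755
R = -1755 − 3262 = -5017; wraps to 3175 = 0110001100111
R = −(3175) = -3175 = 1001110011001

1001110011001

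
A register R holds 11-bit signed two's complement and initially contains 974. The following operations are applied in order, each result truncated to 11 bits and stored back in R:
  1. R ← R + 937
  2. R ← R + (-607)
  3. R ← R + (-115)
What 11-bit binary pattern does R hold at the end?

Start: R = 974 = 01111001110.
R = 974 + 937 = 1911; wraps to -137 = 11101110111
R = -137 + (-607) = -744 = 10100011000
R = -744 + (-115) = -859 = 10010100101

10010100101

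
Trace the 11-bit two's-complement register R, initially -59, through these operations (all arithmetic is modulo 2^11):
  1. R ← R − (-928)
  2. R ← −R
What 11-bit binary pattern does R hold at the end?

10010011011

Start: R = -59 = 11111000101.
R = -59 − (-928) = 869 = 01101100101
R = −(869) = -869 = 10010011011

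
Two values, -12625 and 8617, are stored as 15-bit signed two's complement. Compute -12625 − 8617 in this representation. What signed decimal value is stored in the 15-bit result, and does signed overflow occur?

11526; overflow

-12625 → 100111010101111
8617 → 010000110101001
Subtract via negate-and-add: invert 010000110101001 + 1 = 101111001010111 (i.e. -8617).
  100111010101111
+ 101111001010111
= 010110100000110  (discard carry-out 1)
Result 010110100000110: MSB = 0 → value 11526.
Both addends (after negating the subtrahend) are negative but the stored result is non-negative: signed overflow. The true value -12625 − 8617 = -21242 lies outside [-16384, 16383].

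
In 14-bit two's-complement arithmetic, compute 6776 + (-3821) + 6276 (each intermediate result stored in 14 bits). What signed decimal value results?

6776 + (-3821) = 2955 (00101110001011)
2955 + 6276 = 9231 → wraps to -7153 (10010000001111)

-7153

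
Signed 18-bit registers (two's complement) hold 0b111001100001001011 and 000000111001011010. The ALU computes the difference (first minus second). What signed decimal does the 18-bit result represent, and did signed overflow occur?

-30223; no overflow

0b111001100001001011 → 111001100001001011 = -26549 (signed)
000000111001011010 = 3674 (signed)
Subtract via negate-and-add: invert 000000111001011010 + 1 = 111111000110100110 (i.e. -3674).
  111001100001001011
+ 111111000110100110
= 111000100111110001  (discard carry-out 1)
Result 111000100111110001: MSB = 1 → 231921 − 262144 = -30223.
Both addends (after negating the subtrahend) are negative and so is the stored result: no signed overflow.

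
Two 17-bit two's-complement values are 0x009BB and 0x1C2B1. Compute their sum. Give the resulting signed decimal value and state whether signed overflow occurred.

0x009BB = 00000100110111011 = 2491 (signed)
0x1C2B1 = 11100001010110001 = -15695 (signed)
  00000100110111011
+ 11100001010110001
= 11100110001101100
Result 11100110001101100: MSB = 1 → 117868 − 131072 = -13204.
Addends have opposite signs, so signed overflow cannot occur.

-13204; no overflow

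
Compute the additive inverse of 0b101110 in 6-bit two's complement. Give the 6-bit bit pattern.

Invert: 010001. Add 1: 010010.

010010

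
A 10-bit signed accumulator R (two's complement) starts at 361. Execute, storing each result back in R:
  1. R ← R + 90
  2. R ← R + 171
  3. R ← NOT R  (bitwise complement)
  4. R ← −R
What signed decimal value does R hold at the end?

-401

Start: R = 361 = 0101101001.
R = 361 + 90 = 451 = 0111000011
R = 451 + 171 = 622; wraps to -402 = 1001101110
R = NOT 1001101110 = 0110010001 = 401
R = −(401) = -401 = 1001101111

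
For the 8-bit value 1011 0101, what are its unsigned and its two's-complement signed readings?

unsigned = 181, signed = -75

Unsigned: 10110101 = 181.
Signed: MSB=1 → 181 − 256 = -75.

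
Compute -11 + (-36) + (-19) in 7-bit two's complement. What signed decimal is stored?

-11 + (-36) = -47 (1010001)
-47 + (-19) = -66 → wraps to 62 (0111110)

62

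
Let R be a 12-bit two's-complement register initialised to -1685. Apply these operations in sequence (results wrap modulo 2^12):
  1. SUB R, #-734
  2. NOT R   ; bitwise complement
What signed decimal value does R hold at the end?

950

Start: R = -1685 = 100101101011.
R = -1685 − (-734) = -951 = 110001001001
R = NOT 110001001001 = 001110110110 = 950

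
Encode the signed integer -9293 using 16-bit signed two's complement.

1101101110110011

|-9293| = 9293 = 0010010001001101 in 16 bits.
Invert the bits: 1101101110110010. Add 1: 1101101110110011.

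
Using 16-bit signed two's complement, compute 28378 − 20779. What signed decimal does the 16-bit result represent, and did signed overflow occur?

28378 → 0110111011011010
20779 → 0101000100101011
Subtract via negate-and-add: invert 0101000100101011 + 1 = 1010111011010101 (i.e. -20779).
  0110111011011010
+ 1010111011010101
= 0001110110101111  (discard carry-out 1)
Result 0001110110101111: MSB = 0 → value 7599.
Addends (after negating the subtrahend) have opposite signs, so signed overflow cannot occur.

7599; no overflow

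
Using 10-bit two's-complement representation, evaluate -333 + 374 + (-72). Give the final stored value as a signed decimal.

-333 + 374 = 41 (0000101001)
41 + (-72) = -31 (1111100001)

-31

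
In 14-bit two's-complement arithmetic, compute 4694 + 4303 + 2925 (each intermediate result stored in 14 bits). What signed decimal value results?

4694 + 4303 = 8997 → wraps to -7387 (10001100100101)
-7387 + 2925 = -4462 (10111010010010)

-4462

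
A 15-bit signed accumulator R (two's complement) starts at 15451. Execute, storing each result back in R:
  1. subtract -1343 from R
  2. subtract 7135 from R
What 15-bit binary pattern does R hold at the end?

010010110111011

Start: R = 15451 = 011110001011011.
R = 15451 − (-1343) = 16794; wraps to -15974 = 100000110011010
R = -15974 − 7135 = -23109; wraps to 9659 = 010010110111011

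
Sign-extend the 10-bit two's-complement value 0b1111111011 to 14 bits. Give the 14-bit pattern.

11111111111011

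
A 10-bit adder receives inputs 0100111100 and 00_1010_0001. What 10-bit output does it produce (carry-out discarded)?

0111011101

  0100111100
+ 0010100001
= 0111011101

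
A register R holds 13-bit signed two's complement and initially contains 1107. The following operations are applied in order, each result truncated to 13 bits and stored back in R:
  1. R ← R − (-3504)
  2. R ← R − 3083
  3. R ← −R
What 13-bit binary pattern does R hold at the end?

Start: R = 1107 = 0010001010011.
R = 1107 − (-3504) = 4611; wraps to -3581 = 1001000000011
R = -3581 − 3083 = -6664; wraps to 1528 = 0010111111000
R = −(1528) = -1528 = 1101000001000

1101000001000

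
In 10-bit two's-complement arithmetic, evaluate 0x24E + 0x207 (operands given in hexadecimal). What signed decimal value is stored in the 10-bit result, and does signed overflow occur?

85; overflow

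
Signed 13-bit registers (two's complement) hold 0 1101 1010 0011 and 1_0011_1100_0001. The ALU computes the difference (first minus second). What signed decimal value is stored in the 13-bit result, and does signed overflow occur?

-1566; overflow

0 1101 1010 0011 → 0110110100011 = 3491 (signed)
1_0011_1100_0001 → 1001111000001 = -3135 (signed)
Subtract via negate-and-add: invert 1001111000001 + 1 = 0110000111111 (i.e. 3135).
  0110110100011
+ 0110000111111
= 1100111100010
Result 1100111100010: MSB = 1 → 6626 − 8192 = -1566.
Both addends (after negating the subtrahend) are non-negative but the stored result is negative: signed overflow. The true value 3491 − (-3135) = 6626 lies outside [-4096, 4095].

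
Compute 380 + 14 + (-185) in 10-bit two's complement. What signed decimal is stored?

209

380 + 14 = 394 (0110001010)
394 + (-185) = 209 (0011010001)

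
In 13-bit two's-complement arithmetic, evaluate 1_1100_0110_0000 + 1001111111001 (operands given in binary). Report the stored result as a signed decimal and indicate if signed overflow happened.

1_1100_0110_0000 → 1110001100000 = -928 (signed)
1001111111001 = -3079 (signed)
  1110001100000
+ 1001111111001
= 1000001011001  (discard carry-out 1)
Result 1000001011001: MSB = 1 → 4185 − 8192 = -4007.
Both addends are negative and so is the stored result: no signed overflow.

-4007; no overflow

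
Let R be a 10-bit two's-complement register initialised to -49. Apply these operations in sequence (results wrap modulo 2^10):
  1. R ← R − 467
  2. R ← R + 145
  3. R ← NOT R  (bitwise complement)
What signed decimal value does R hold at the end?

370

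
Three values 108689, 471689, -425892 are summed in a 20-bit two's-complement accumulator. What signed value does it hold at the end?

108689 + 471689 = 580378 → wraps to -468198 (10001101101100011010)
-468198 + (-425892) = -894090 → wraps to 154486 (00100101101101110110)

154486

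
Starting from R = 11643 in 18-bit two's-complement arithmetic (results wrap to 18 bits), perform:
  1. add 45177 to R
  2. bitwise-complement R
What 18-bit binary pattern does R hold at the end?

110010001000001011

Start: R = 11643 = 000010110101111011.
R = 11643 + 45177 = 56820 = 001101110111110100
R = NOT 001101110111110100 = 110010001000001011 = -56821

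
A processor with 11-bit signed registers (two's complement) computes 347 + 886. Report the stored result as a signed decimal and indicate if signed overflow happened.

347 → 00101011011
886 → 01101110110
  00101011011
+ 01101110110
= 10011010001
Result 10011010001: MSB = 1 → 1233 − 2048 = -815.
Both addends are non-negative but the stored result is negative: signed overflow. The true value 347 + 886 = 1233 lies outside [-1024, 1023].

-815; overflow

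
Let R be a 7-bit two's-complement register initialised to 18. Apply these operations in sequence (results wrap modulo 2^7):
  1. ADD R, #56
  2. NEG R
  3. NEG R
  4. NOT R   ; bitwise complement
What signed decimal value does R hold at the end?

53

Start: R = 18 = 0010010.
R = 18 + 56 = 74; wraps to -54 = 1001010
R = −(-54) = 54 = 0110110
R = −(54) = -54 = 1001010
R = NOT 1001010 = 0110101 = 53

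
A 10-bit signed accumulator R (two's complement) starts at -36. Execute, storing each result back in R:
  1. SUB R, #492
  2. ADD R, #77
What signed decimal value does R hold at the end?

-451

Start: R = -36 = 1111011100.
R = -36 − 492 = -528; wraps to 496 = 0111110000
R = 496 + 77 = 573; wraps to -451 = 1000111101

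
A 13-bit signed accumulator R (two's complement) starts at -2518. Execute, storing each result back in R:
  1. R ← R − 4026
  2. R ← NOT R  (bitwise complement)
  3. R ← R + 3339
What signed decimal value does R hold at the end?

Start: R = -2518 = 1011000101010.
R = -2518 − 4026 = -6544; wraps to 1648 = 0011001110000
R = NOT 0011001110000 = 1100110001111 = -1649
R = -1649 + 3339 = 1690 = 0011010011010

1690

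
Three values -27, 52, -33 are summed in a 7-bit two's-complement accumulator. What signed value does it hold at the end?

-8

-27 + 52 = 25 (0011001)
25 + (-33) = -8 (1111000)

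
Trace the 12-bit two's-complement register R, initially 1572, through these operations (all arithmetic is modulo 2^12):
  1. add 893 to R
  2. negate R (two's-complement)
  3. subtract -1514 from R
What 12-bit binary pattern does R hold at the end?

110001001001

Start: R = 1572 = 011000100100.
R = 1572 + 893 = 2465; wraps to -1631 = 100110100001
R = −(-1631) = 1631 = 011001011111
R = 1631 − (-1514) = 3145; wraps to -951 = 110001001001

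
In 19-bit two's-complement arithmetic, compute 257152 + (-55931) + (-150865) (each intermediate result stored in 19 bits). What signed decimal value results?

50356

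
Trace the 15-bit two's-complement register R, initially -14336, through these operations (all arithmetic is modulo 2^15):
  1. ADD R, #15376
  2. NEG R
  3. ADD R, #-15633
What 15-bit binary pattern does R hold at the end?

011111011011111

Start: R = -14336 = 100100000000000.
R = -14336 + 15376 = 1040 = 000010000010000
R = −(1040) = -1040 = 111101111110000
R = -1040 + (-15633) = -16673; wraps to 16095 = 011111011011111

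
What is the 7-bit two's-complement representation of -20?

|-20| = 20 = 0010100 in 7 bits.
Invert the bits: 1101011. Add 1: 1101100.
Check: 1101100 reads as 108 − 128 = -20.

1101100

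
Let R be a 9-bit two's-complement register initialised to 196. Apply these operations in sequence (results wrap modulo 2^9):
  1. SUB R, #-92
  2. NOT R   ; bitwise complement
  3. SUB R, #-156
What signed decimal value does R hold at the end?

-133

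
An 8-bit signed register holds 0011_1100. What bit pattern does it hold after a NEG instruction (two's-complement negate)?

Invert: 11000011. Add 1: 11000100.
Check: 00111100 = 60, 11000100 = -60.

11000100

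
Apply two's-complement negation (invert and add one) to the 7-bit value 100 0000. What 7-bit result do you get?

Invert: 0111111. Add 1: 1000000.
(100 0000 is the minimum value -64; its negation overflows and yields itself.)

1000000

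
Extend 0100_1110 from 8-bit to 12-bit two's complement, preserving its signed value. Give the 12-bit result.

000001001110

MSB of 01001110 is 0; replicate it into the new high bits.
0000|01001110 → 000001001110 (still 78).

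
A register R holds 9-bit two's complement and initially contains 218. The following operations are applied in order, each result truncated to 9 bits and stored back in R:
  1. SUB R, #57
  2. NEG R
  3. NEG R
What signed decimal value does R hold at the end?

161

Start: R = 218 = 011011010.
R = 218 − 57 = 161 = 010100001
R = −(161) = -161 = 101011111
R = −(-161) = 161 = 010100001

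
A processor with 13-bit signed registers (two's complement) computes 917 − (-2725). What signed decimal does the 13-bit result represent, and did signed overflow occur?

917 → 0001110010101
-2725 → 1010101011011
Subtract via negate-and-add: invert 1010101011011 + 1 = 0101010100101 (i.e. 2725).
  0001110010101
+ 0101010100101
= 0111000111010
Result 0111000111010: MSB = 0 → value 3642.
Both addends (after negating the subtrahend) are non-negative and so is the stored result: no signed overflow.

3642; no overflow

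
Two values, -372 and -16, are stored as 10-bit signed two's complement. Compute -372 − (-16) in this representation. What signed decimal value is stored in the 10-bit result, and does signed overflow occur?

-356; no overflow

-372 → 1010001100
-16 → 1111110000
Subtract via negate-and-add: invert 1111110000 + 1 = 0000010000 (i.e. 16).
  1010001100
+ 0000010000
= 1010011100
Result 1010011100: MSB = 1 → 668 − 1024 = -356.
Addends (after negating the subtrahend) have opposite signs, so signed overflow cannot occur.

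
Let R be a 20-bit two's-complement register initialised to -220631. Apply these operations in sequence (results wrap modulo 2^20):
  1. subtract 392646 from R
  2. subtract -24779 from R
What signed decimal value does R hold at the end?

460078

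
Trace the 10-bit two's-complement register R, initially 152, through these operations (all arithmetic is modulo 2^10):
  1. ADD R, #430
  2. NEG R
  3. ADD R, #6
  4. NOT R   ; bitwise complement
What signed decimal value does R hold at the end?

Start: R = 152 = 0010011000.
R = 152 + 430 = 582; wraps to -442 = 1001000110
R = −(-442) = 442 = 0110111010
R = 442 + 6 = 448 = 0111000000
R = NOT 0111000000 = 1000111111 = -449

-449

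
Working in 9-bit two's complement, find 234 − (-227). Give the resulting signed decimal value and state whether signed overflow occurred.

-51; overflow

234 → 011101010
-227 → 100011101
Subtract via negate-and-add: invert 100011101 + 1 = 011100011 (i.e. 227).
  011101010
+ 011100011
= 111001101
Result 111001101: MSB = 1 → 461 − 512 = -51.
Both addends (after negating the subtrahend) are non-negative but the stored result is negative: signed overflow. The true value 234 − (-227) = 461 lies outside [-256, 255].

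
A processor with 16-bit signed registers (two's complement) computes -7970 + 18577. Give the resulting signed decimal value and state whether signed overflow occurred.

-7970 → 1110000011011110
18577 → 0100100010010001
  1110000011011110
+ 0100100010010001
= 0010100101101111  (discard carry-out 1)
Result 0010100101101111: MSB = 0 → value 10607.
Addends have opposite signs, so signed overflow cannot occur.

10607; no overflow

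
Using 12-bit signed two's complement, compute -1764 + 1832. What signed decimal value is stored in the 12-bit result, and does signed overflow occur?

68; no overflow

-1764 → 100100011100
1832 → 011100101000
  100100011100
+ 011100101000
= 000001000100  (discard carry-out 1)
Result 000001000100: MSB = 0 → value 68.
Addends have opposite signs, so signed overflow cannot occur.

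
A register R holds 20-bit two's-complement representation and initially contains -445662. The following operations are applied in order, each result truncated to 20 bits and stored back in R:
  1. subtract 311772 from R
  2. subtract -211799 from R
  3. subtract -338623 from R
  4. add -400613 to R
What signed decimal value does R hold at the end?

Start: R = -445662 = 10010011001100100010.
R = -445662 − 311772 = -757434; wraps to 291142 = 01000111000101000110
R = 291142 − (-211799) = 502941 = 01111010110010011101
R = 502941 − (-338623) = 841564; wraps to -207012 = 11001101011101011100
R = -207012 + (-400613) = -607625; wraps to 440951 = 01101011101001110111

440951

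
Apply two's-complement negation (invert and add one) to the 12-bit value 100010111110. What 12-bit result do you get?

011101000010

Invert: 011101000001. Add 1: 011101000010.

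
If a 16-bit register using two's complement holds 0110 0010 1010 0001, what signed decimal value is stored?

MSB is 0, so the value is non-negative: 0110001010100001 = 25249.

25249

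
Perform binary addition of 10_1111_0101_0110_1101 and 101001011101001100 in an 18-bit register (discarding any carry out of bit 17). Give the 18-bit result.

011000110010111001

  101111010101101101
+ 101001011101001100
= 011000110010111001  (discard carry-out 1)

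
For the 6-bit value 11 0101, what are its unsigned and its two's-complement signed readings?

unsigned = 53, signed = -11

Unsigned: 110101 = 53.
Signed: MSB=1 → 53 − 64 = -11.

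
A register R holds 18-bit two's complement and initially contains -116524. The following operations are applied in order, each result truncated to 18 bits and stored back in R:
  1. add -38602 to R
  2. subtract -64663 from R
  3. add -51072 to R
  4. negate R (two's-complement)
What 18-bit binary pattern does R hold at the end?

100010100011011111

Start: R = -116524 = 100011100011010100.
R = -116524 + (-38602) = -155126; wraps to 107018 = 011010001000001010
R = 107018 − (-64663) = 171681; wraps to -90463 = 101001111010100001
R = -90463 + (-51072) = -141535; wraps to 120609 = 011101011100100001
R = −(120609) = -120609 = 100010100011011111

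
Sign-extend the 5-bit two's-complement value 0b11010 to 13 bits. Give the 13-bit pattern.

1111111111010

MSB of 11010 is 1; replicate it into the new high bits.
11111111|11010 → 1111111111010 (still -6).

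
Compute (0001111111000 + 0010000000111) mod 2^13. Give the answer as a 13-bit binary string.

0011111111111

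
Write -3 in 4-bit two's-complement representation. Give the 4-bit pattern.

|-3| = 3 = 0011 in 4 bits.
Invert the bits: 1100. Add 1: 1101.

1101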